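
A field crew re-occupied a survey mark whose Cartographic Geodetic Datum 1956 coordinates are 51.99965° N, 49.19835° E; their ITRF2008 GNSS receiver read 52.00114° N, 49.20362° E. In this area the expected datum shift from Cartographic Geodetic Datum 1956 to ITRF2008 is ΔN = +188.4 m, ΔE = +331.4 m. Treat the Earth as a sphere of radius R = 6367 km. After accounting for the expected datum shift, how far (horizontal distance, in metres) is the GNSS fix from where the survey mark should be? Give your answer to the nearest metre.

Observed coordinate differences: Δφ = +0.00149°, Δλ = +0.00527°.
Converting to metres (1° lat = 111125 m, cos φ = 0.615666): observed ΔN = 165.6 m, observed ΔE = 360.6 m.
Subtracting the expected shift leaves a residual of 165.6 − (188.4) = -22.8 m north and 360.6 − (331.4) = 29.2 m east.
Residual distance = √((-22.8)² + 29.2²) = 37.0 m.

37 m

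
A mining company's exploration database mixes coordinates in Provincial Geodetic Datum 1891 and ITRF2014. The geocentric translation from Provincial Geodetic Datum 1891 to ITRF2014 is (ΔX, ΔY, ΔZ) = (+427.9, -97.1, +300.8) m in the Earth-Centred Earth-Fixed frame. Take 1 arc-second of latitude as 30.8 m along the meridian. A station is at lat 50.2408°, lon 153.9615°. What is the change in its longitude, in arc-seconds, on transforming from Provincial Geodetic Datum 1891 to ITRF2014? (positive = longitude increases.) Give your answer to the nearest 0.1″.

Δλ = -5.1″

sin φ = 0.768739, cos φ = 0.639562, sin λ = 0.438975, cos λ = -0.898499.
East component: ΔE = −sin λ·ΔX + cos λ·ΔY = −(0.438975)(427.9) + (-0.898499)(-97.1) = -100.59 m.
1° of latitude spans 3600 × 30.80 = 110880 m; at latitude φ, 1° of longitude spans that × cos φ = 70914.7 m, so Δλ = -100.59 / 70914.7 × 3600 = -5.107″.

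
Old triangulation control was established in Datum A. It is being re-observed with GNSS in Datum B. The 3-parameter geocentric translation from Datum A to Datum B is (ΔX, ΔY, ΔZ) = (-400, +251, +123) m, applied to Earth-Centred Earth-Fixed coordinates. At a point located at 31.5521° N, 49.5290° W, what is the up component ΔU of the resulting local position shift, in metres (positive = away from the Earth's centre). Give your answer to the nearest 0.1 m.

The local up (radial) axis is (cos φ cos λ, cos φ sin λ, sin φ), giving ΔU = -221.243 − 162.716 + 64.363 = -319.60 m.

ΔU = -319.6 m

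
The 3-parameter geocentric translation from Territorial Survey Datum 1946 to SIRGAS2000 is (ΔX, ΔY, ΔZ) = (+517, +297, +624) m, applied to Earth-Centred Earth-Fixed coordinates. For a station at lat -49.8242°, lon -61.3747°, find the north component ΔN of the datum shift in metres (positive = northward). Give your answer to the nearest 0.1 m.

ΔN = 392.6 m

The local north axis is (−sin φ cos λ, −sin φ sin λ, cos φ), giving ΔN = 189.248 − 199.191 + 402.564 = 392.62 m.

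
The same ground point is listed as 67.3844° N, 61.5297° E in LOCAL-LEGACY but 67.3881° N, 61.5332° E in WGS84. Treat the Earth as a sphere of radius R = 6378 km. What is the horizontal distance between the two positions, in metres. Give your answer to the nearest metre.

438 m

Δφ = 67.3881° − 67.3844° = +0.0037°; Δλ = 61.5332° − 61.5297° = +0.0035°.
1° along a meridian = πR/180 = 111317 m.
ΔN = Δφ × 111317 = 411.9 m; ΔE = Δλ × 111317 × cos(67.3844°) = +0.0035 × 111317 × 0.384547 = 149.8 m.
Distance = √(ΔE² + ΔN²) = √(149.8² + 411.9²) = 438.3 m.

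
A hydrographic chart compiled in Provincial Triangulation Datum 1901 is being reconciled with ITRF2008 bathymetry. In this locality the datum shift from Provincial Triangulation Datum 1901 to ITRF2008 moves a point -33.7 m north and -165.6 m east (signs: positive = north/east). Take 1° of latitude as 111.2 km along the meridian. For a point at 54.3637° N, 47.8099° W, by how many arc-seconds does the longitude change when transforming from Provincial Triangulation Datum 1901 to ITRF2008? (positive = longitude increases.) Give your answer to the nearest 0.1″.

Δλ = -9.2″

At latitude 54.3637°, cos φ = 0.582638.
1° of longitude at this latitude = 111.2 × cos φ = 64.79 km, so Δλ = -165.6 / 64789.3 = -0.0025560° = -9.202″.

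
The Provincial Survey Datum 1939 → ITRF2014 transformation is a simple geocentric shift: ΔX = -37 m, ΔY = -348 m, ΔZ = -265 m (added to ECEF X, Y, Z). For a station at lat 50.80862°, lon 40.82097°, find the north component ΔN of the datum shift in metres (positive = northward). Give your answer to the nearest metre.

The local north axis is (−sin φ cos λ, −sin φ sin λ, cos φ), giving ΔN = 21.701 + 176.311 − 167.457 = 30.56 m.

ΔN = 31 m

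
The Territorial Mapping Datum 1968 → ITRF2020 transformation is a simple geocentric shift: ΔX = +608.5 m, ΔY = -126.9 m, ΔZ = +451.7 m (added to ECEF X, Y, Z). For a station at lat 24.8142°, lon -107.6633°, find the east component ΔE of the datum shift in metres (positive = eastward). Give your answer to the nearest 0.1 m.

The local east axis at (φ, λ) is (−sin λ, cos λ, 0), so ΔE = −sin(-107.6633°)·608.5 + cos(-107.6633°)·(-126.9) = 618.32 m.

ΔE = 618.3 m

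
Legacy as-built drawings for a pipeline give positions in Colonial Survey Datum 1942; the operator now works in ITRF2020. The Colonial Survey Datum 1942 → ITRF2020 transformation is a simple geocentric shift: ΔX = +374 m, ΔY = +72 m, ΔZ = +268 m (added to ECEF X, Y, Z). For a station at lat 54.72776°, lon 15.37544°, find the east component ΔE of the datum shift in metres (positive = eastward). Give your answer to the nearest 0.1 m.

ΔE = -29.7 m

At φ = 54.72776°, λ = 15.37544°: sin φ = 0.816417, cos φ = 0.577462, sin λ = 0.265143, cos λ = 0.964209.
ΔE = −sin λ·ΔX + cos λ·ΔY = −(0.265143)·(374) + (0.964209)·(72) = -29.74 m.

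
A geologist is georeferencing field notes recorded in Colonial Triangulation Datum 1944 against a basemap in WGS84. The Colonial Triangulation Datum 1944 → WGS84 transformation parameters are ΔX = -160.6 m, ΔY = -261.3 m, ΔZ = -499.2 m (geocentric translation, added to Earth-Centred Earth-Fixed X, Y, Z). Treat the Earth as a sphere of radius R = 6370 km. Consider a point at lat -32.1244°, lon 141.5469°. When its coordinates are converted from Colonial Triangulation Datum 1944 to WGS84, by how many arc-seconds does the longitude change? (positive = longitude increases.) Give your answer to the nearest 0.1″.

sin φ = -0.531759, cos φ = 0.846896, sin λ = 0.621874, cos λ = -0.783117.
East component: ΔE = −sin λ·ΔX + cos λ·ΔY = −(0.621874)(-160.6) + (-0.783117)(-261.3) = 304.50 m.
1° of latitude spans πR/180 = 111177 m; at latitude φ, 1° of longitude spans that × cos φ = 94155.7 m, so Δλ = 304.50 / 94155.7 × 3600 = 11.642″.

Δλ = 11.6″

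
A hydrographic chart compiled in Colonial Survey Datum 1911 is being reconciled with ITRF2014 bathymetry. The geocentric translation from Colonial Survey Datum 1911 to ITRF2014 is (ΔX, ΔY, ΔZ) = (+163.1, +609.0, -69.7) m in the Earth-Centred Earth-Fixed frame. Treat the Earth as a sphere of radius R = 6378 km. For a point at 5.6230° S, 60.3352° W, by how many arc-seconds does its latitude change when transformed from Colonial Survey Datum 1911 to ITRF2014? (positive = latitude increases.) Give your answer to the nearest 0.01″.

Δφ = -3.66″

sin φ = -0.097982, cos φ = 0.995188, sin λ = -0.868936, cos λ = 0.494925.
North component: ΔN = −sin φ cos λ·ΔX − sin φ sin λ·ΔY + cos φ·ΔZ = −(-0.097982)(0.494925)(163.1) − (-0.097982)(-0.868936)(609.0) + (0.995188)(-69.7) = -113.31 m.
1° of latitude spans πR/180 = 111317 m, so Δφ = -113.31 / 111317 × 3600 = -3.664″.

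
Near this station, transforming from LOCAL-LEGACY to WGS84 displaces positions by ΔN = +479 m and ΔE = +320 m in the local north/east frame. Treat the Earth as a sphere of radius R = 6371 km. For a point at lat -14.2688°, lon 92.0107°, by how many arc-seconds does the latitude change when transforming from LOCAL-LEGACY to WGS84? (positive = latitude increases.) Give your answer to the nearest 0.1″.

On a sphere of radius R, 1 rad of latitude = R, so Δφ = ΔN / R = 479.0 / 6371000 = 7.5184e-05 rad = 15.508″.

Δφ = 15.5″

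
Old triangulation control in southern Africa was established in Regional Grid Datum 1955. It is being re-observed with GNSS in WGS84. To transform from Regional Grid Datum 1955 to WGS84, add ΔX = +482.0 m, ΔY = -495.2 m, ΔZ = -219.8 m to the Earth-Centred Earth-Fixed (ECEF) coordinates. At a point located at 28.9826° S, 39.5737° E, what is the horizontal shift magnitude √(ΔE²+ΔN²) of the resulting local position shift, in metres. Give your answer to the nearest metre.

At φ = -28.9826°, λ = 39.5737°: sin φ = -0.484544, cos φ = 0.874767, sin λ = 0.637070, cos λ = 0.770806.
ΔE = −sin λ·ΔX + cos λ·ΔY = −(0.637070)·(482.0) + (0.770806)·(-495.2) = -688.77 m.
ΔN = −sin φ cos λ·ΔX − sin φ sin λ·ΔY + cos φ·ΔZ = −(-0.484544)(0.770806)(482.0) − (-0.484544)(0.637070)(-495.2) + (0.874767)(-219.8) = -165.11 m.
Horizontal magnitude = √(ΔE² + ΔN²) = √((-688.77)² + (-165.11)²) = 708.29 m.

708 m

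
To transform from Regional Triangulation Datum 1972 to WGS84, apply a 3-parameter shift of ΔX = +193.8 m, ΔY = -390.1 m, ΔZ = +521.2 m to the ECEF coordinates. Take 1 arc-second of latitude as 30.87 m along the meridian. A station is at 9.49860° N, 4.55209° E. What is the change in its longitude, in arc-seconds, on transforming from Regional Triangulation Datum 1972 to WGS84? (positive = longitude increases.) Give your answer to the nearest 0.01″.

Δλ = -13.28″

sin φ = 0.165024, cos φ = 0.986290, sin λ = 0.079365, cos λ = 0.996846.
East component: ΔE = −sin λ·ΔX + cos λ·ΔY = −(0.079365)(193.8) + (0.996846)(-390.1) = -404.25 m.
1° of latitude spans 3600 × 30.87 = 111132 m; at latitude φ, 1° of longitude spans that × cos φ = 109608.3 m, so Δλ = -404.25 / 109608.3 × 3600 = -13.277″.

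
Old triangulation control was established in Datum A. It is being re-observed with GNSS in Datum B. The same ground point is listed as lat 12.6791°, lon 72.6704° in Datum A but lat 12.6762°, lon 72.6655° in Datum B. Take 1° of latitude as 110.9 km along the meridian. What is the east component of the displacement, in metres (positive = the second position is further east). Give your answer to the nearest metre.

ΔE = -530 m

Δφ = 12.6762° − 12.6791° = -0.0029°; Δλ = 72.6655° − 72.6704° = -0.0049°.
ΔN = Δφ × 110900 = -321.6 m; ΔE = Δλ × 110900 × cos(12.6791°) = -0.0049 × 110900 × 0.975615 = -530.2 m.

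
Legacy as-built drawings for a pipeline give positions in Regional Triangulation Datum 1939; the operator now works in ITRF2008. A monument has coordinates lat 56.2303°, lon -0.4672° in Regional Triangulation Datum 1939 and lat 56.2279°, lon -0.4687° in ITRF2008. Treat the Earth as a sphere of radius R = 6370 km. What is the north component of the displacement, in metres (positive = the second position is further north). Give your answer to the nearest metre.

ΔN = -267 m

Δφ = 56.2279° − 56.2303° = -0.0024°; Δλ = -0.4687° − -0.4672° = -0.0015°.
1° along a meridian = πR/180 = 111177 m.
ΔN = Δφ × 111177 = -266.8 m; ΔE = Δλ × 111177 × cos(56.2303°) = -0.0015 × 111177 × 0.555856 = -92.7 m.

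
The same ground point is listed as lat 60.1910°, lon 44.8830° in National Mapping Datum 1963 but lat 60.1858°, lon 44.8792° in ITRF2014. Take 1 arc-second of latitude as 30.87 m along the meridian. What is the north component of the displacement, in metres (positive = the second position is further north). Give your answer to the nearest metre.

Δφ = 60.1858° − 60.1910° = -0.0052°; Δλ = 44.8792° − 44.8830° = -0.0038°.
1° of latitude = 3600 × 30.87 = 111132 m.
ΔN = Δφ × 111132 = -577.9 m; ΔE = Δλ × 111132 × cos(60.1910°) = -0.0038 × 111132 × 0.497110 = -209.9 m.

ΔN = -578 m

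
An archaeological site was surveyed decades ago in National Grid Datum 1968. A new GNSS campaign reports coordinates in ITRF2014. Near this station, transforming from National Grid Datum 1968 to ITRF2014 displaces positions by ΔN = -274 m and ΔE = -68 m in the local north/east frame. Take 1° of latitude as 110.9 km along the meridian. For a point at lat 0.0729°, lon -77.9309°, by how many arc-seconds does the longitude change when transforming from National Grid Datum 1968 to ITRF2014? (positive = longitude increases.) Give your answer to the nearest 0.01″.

At latitude 0.0729°, cos φ = 0.999999.
1° of longitude at this latitude = 110.9 × cos φ = 110.90 km, so Δλ = -68.0 / 110899.9 = -0.0006132° = -2.207″.

Δλ = -2.21″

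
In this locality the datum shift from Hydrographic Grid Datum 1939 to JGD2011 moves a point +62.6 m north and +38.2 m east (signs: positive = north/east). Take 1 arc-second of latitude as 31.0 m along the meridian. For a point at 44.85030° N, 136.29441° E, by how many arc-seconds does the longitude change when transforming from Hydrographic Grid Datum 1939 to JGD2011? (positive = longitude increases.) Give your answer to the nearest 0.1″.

At latitude 44.85030°, cos φ = 0.708952.
1″ of longitude at this latitude = 31.00 × cos φ = 21.9775 m, so Δλ = 38.2 / 21.9775 = 1.738″.

Δλ = 1.7″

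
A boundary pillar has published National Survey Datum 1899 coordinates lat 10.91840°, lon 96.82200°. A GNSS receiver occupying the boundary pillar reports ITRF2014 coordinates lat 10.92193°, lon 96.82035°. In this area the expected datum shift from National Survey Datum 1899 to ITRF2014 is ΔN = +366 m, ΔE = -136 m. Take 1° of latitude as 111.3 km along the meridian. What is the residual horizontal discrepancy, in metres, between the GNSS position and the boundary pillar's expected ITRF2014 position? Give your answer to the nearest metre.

52 m

Observed coordinate differences: Δφ = +0.00353°, Δλ = -0.00165°.
Converting to metres (1° lat = 111300 m, cos φ = 0.981898): observed ΔN = 392.9 m, observed ΔE = -180.3 m.
Subtracting the expected shift leaves a residual of 392.9 − (366) = 26.9 m north and -180.3 − (-136) = -44.3 m east.
Residual distance = √(26.9² + (-44.3)²) = 51.8 m.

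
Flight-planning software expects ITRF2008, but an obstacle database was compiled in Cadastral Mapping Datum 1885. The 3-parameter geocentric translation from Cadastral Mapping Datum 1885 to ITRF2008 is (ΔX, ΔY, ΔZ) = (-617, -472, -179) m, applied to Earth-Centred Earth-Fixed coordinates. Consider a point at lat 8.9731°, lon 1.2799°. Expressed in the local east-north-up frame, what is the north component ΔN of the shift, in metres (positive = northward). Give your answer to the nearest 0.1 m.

At φ = 8.9731°, λ = 1.2799°: sin φ = 0.155971, cos φ = 0.987762, sin λ = 0.022337, cos λ = 0.999751.
ΔN = −sin φ cos λ·ΔX − sin φ sin λ·ΔY + cos φ·ΔZ = −(0.155971)(0.999751)(-617) − (0.155971)(0.022337)(-472) + (0.987762)(-179) = -78.96 m.

ΔN = -79.0 m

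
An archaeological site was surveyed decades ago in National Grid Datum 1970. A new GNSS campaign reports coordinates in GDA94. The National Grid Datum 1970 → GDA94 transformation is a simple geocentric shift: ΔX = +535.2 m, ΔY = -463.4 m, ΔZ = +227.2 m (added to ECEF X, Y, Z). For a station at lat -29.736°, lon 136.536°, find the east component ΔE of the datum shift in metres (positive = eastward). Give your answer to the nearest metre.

ΔE = -32 m

The local east axis at (φ, λ) is (−sin λ, cos λ, 0), so ΔE = −sin(136.536°)·535.2 + cos(136.536°)·(-463.4) = -31.82 m.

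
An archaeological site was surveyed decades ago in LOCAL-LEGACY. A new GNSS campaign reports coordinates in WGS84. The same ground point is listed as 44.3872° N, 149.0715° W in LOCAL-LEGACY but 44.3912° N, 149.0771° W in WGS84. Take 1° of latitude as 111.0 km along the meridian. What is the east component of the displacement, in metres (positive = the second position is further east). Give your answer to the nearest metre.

Δφ = 44.3912° − 44.3872° = +0.0040°; Δλ = -149.0771° − -149.0715° = -0.0056°.
ΔN = Δφ × 111000 = 444.0 m; ΔE = Δλ × 111000 × cos(44.3872°) = -0.0056 × 111000 × 0.714629 = -444.2 m.

ΔE = -444 m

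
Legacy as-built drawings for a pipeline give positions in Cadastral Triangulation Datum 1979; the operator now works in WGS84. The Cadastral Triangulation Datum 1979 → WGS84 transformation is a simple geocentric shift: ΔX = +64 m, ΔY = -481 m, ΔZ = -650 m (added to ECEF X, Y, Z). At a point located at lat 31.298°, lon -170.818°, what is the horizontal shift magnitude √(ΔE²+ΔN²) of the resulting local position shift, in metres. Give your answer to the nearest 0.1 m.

The local east axis at (φ, λ) is (−sin λ, cos λ, 0), so ΔE = −sin(-170.818°)·64 + cos(-170.818°)·(-481) = 485.05 m.
The local north axis is (−sin φ cos λ, −sin φ sin λ, cos φ), giving ΔN = 32.821 − 39.873 − 555.410 = -562.46 m.
Horizontal magnitude = √(ΔE² + ΔN²) = √(485.05² + (-562.46)²) = 742.72 m.

742.7 m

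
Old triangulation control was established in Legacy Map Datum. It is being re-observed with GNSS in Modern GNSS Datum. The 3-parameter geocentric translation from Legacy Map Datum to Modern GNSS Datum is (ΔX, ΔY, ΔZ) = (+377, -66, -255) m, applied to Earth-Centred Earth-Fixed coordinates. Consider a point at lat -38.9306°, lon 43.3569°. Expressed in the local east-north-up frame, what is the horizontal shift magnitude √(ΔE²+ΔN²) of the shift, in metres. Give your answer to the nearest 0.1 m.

311.6 m

At φ = -38.9306°, λ = 43.3569°: sin φ = -0.628379, cos φ = 0.777908, sin λ = 0.686541, cos λ = 0.727091.
ΔE = −sin λ·ΔX + cos λ·ΔY = −(0.686541)·(377) + (0.727091)·(-66) = -306.81 m.
ΔN = −sin φ cos λ·ΔX − sin φ sin λ·ΔY + cos φ·ΔZ = −(-0.628379)(0.727091)(377) − (-0.628379)(0.686541)(-66) + (0.777908)(-255) = -54.59 m.
Horizontal magnitude = √(ΔE² + ΔN²) = √((-306.81)² + (-54.59)²) = 311.63 m.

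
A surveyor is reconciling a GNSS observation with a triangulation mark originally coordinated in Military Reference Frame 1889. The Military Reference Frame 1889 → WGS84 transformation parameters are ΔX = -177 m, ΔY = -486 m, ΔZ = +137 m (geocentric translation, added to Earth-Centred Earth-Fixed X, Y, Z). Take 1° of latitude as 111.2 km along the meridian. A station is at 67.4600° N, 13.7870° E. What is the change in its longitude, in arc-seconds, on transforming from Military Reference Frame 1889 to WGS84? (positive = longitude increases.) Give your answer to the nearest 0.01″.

Δλ = -36.30″

sin φ = 0.923612, cos φ = 0.383328, sin λ = 0.238313, cos λ = 0.971188.
East component: ΔE = −sin λ·ΔX + cos λ·ΔY = −(0.238313)(-177) + (0.971188)(-486) = -429.82 m.
1° of latitude spans 111200 m; at latitude φ, 1° of longitude spans that × cos φ = 42626.1 m, so Δλ = -429.82 / 42626.1 × 3600 = -36.300″.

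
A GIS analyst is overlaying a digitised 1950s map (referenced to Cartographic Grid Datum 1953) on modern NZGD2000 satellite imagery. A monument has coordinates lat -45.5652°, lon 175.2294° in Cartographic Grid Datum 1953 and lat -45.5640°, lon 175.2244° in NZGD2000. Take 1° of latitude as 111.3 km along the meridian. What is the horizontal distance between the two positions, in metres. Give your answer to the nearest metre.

412 m

Δφ = -45.5640° − -45.5652° = +0.0012°; Δλ = 175.2244° − 175.2294° = -0.0050°.
ΔN = Δφ × 111300 = 133.6 m; ΔE = Δλ × 111300 × cos(-45.5652°) = -0.0050 × 111300 × 0.700097 = -389.6 m.
Distance = √(ΔE² + ΔN²) = √((-389.6)² + 133.6²) = 411.9 m.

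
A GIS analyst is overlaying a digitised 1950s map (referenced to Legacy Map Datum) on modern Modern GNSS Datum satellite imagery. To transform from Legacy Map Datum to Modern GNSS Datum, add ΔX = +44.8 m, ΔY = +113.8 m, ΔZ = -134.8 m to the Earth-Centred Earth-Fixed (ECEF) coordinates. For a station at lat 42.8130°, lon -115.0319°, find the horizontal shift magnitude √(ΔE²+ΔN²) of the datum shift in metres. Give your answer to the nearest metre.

The local east axis at (φ, λ) is (−sin λ, cos λ, 0), so ΔE = −sin(-115.0319°)·44.8 + cos(-115.0319°)·113.8 = -7.56 m.
The local north axis is (−sin φ cos λ, −sin φ sin λ, cos φ), giving ΔN = 12.883 + 70.075 − 98.886 = -15.93 m.
Horizontal magnitude = √(ΔE² + ΔN²) = √((-7.56)² + (-15.93)²) = 17.63 m.

18 m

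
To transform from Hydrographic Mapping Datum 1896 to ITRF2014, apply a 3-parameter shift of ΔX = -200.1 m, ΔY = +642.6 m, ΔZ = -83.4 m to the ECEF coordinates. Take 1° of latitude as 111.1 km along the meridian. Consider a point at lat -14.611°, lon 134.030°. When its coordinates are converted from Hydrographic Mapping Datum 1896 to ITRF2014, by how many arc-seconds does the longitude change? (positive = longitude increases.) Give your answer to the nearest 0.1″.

sin φ = -0.252255, cos φ = 0.967661, sin λ = 0.718976, cos λ = -0.695035.
East component: ΔE = −sin λ·ΔX + cos λ·ΔY = −(0.718976)(-200.1) + (-0.695035)(642.6) = -302.76 m.
1° of latitude spans 111100 m; at latitude φ, 1° of longitude spans that × cos φ = 107507.1 m, so Δλ = -302.76 / 107507.1 × 3600 = -10.138″.

Δλ = -10.1″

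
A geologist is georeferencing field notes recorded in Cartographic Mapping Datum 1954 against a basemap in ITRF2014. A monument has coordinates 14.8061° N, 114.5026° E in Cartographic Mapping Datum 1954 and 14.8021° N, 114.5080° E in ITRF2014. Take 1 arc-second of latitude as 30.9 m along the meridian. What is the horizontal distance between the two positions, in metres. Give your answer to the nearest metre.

732 m

Δφ = 14.8021° − 14.8061° = -0.0040°; Δλ = 114.5080° − 114.5026° = +0.0054°.
1° of latitude = 3600 × 30.90 = 111240 m.
ΔN = Δφ × 111240 = -445.0 m; ΔE = Δλ × 111240 × cos(14.8061°) = +0.0054 × 111240 × 0.966796 = 580.8 m.
Distance = √(ΔE² + ΔN²) = √(580.8² + (-445.0)²) = 731.6 m.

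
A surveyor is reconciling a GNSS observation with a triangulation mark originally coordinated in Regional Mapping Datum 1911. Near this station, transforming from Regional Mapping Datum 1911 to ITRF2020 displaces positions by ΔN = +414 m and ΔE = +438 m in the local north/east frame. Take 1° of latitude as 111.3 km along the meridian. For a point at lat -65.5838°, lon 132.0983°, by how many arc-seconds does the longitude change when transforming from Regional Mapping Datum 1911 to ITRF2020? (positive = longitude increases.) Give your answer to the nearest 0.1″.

At latitude -65.5838°, cos φ = 0.413362.
1° of longitude at this latitude = 111.3 × cos φ = 46.01 km, so Δλ = 438.0 / 46007.2 = 0.0095203° = 34.273″.

Δλ = 34.3″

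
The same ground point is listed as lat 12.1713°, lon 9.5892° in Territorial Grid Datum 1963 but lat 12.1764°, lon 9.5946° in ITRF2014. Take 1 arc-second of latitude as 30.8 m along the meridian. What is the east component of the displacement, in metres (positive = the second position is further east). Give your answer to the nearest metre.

Δφ = 12.1764° − 12.1713° = +0.0051°; Δλ = 9.5946° − 9.5892° = +0.0054°.
1° of latitude = 3600 × 30.80 = 110880 m.
ΔN = Δφ × 110880 = 565.5 m; ΔE = Δλ × 110880 × cos(12.1713°) = +0.0054 × 110880 × 0.977522 = 585.3 m.

ΔE = 585 m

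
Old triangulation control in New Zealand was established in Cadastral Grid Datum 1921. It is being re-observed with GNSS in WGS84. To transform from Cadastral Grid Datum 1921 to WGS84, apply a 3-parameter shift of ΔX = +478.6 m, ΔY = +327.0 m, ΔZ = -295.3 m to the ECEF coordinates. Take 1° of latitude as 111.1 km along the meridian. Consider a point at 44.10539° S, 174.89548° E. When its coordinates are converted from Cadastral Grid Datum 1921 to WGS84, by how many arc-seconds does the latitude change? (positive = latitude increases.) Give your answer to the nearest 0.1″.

sin φ = -0.695980, cos φ = 0.718061, sin λ = 0.088973, cos λ = -0.996034.
North component: ΔN = −sin φ cos λ·ΔX − sin φ sin λ·ΔY + cos φ·ΔZ = −(-0.695980)(-0.996034)(478.6) − (-0.695980)(0.088973)(327.0) + (0.718061)(-295.3) = -523.57 m.
1° of latitude spans 111100 m, so Δφ = -523.57 / 111100 × 3600 = -16.965″.

Δφ = -17.0″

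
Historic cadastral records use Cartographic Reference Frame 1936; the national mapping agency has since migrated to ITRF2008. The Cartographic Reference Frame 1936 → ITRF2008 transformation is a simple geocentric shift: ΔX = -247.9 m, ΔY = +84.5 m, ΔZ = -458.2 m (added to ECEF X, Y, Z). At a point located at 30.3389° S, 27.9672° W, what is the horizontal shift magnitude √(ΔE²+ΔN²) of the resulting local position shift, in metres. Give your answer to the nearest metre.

528 m

The local east axis at (φ, λ) is (−sin λ, cos λ, 0), so ΔE = −sin(-27.9672°)·(-247.9) + cos(-27.9672°)·84.5 = -41.62 m.
The local north axis is (−sin φ cos λ, −sin φ sin λ, cos φ), giving ΔN = -110.594 − 20.016 − 395.451 = -526.06 m.
Horizontal magnitude = √(ΔE² + ΔN²) = √((-41.62)² + (-526.06)²) = 527.71 m.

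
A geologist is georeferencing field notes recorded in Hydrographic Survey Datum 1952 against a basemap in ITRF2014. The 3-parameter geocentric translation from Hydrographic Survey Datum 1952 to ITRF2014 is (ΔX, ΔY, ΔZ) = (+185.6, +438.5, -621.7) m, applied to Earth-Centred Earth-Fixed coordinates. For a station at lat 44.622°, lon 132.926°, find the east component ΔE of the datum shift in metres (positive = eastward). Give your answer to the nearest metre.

At φ = 44.622°, λ = 132.926°: sin φ = 0.702426, cos φ = 0.711756, sin λ = 0.732234, cos λ = -0.681053.
ΔE = −sin λ·ΔX + cos λ·ΔY = −(0.732234)·(185.6) + (-0.681053)·(438.5) = -434.54 m.

ΔE = -435 m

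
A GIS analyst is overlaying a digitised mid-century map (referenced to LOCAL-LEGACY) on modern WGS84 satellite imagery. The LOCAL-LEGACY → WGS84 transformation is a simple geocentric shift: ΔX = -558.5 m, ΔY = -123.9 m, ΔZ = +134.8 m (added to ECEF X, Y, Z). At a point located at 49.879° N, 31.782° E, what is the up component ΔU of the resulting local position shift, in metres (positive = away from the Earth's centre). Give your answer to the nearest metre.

The local up (radial) axis is (cos φ cos λ, cos φ sin λ, sin φ), giving ΔU = -305.936 − 42.052 + 103.080 = -244.91 m.

ΔU = -245 m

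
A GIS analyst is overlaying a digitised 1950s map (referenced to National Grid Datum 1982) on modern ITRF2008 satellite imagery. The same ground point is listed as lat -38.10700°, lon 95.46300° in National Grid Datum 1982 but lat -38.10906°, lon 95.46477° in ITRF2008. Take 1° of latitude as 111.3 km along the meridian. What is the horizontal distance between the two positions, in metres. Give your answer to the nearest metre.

Δφ = -38.10906° − -38.10700° = -0.00206°; Δλ = 95.46477° − 95.46300° = +0.00177°.
ΔN = Δφ × 111300 = -229.3 m; ΔE = Δλ × 111300 × cos(-38.10700°) = +0.00177 × 111300 × 0.786860 = 155.0 m.
Distance = √(ΔE² + ΔN²) = √(155.0² + (-229.3)²) = 276.8 m.

277 m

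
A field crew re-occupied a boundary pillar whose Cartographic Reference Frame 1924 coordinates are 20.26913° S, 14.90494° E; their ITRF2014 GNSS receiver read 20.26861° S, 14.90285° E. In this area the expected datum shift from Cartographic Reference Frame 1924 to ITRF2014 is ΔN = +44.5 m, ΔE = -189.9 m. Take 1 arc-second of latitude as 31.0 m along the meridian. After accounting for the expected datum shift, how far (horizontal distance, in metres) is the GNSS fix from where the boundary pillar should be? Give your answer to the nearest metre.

Observed coordinate differences: Δφ = +0.00052°, Δλ = -0.00209°.
Converting to metres (1° lat = 111600 m, cos φ = 0.938076): observed ΔN = 58.0 m, observed ΔE = -218.8 m.
Subtracting the expected shift leaves a residual of 58.0 − (44.5) = 13.5 m north and -218.8 − (-189.9) = -28.9 m east.
Residual distance = √(13.5² + (-28.9)²) = 31.9 m.

32 m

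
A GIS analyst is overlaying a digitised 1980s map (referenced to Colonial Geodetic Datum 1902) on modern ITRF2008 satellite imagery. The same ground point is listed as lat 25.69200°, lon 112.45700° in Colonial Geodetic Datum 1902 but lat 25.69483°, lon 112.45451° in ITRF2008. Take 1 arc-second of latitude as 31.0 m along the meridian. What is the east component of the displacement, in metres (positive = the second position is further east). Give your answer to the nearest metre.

Δφ = 25.69483° − 25.69200° = +0.00283°; Δλ = 112.45451° − 112.45700° = -0.00249°.
1° of latitude = 3600 × 31.00 = 111600 m.
ΔN = Δφ × 111600 = 315.8 m; ΔE = Δλ × 111600 × cos(25.69200°) = -0.00249 × 111600 × 0.901138 = -250.4 m.

ΔE = -250 m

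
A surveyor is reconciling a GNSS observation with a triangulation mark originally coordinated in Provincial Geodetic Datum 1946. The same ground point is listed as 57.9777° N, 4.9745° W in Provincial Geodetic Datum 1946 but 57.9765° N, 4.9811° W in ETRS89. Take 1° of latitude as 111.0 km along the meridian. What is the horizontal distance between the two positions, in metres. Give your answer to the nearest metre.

411 m

Δφ = 57.9765° − 57.9777° = -0.0012°; Δλ = -4.9811° − -4.9745° = -0.0066°.
ΔN = Δφ × 111000 = -133.2 m; ΔE = Δλ × 111000 × cos(57.9777°) = -0.0066 × 111000 × 0.530249 = -388.5 m.
Distance = √(ΔE² + ΔN²) = √((-388.5)² + (-133.2)²) = 410.7 m.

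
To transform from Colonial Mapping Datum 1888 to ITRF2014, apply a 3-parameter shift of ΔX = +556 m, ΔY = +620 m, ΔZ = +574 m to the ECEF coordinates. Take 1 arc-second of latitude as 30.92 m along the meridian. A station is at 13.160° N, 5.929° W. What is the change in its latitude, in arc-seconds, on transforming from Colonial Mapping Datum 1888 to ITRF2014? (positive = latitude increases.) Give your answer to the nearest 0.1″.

sin φ = 0.227671, cos φ = 0.973738, sin λ = -0.103296, cos λ = 0.994651.
North component: ΔN = −sin φ cos λ·ΔX − sin φ sin λ·ΔY + cos φ·ΔZ = −(0.227671)(0.994651)(556) − (0.227671)(-0.103296)(620) + (0.973738)(574) = 447.60 m.
1° of latitude spans 3600 × 30.92 = 111312 m, so Δφ = 447.60 / 111312 × 3600 = 14.476″.

Δφ = 14.5″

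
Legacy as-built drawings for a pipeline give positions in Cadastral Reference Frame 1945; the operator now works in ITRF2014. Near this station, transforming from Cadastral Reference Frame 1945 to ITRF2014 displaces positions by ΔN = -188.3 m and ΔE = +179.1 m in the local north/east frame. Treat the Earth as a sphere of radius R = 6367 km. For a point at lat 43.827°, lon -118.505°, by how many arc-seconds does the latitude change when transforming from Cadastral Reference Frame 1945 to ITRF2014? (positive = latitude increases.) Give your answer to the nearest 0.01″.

Δφ = -6.10″

On a sphere of radius R, 1 rad of latitude = R, so Δφ = ΔN / R = -188.3 / 6367000 = -2.9574e-05 rad = -6.100″.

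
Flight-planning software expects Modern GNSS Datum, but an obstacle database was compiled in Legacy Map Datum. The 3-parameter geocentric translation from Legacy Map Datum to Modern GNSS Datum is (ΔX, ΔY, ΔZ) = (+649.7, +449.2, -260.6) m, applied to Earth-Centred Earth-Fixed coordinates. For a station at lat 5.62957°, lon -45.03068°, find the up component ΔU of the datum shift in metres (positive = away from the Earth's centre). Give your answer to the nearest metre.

At φ = 5.62957°, λ = -45.03068°: sin φ = 0.098097, cos φ = 0.995177, sin λ = -0.707485, cos λ = 0.706728.
ΔU = cos φ cos λ·ΔX + cos φ sin λ·ΔY + sin φ·ΔZ = (0.995177)(0.706728)(649.7) + (0.995177)(-0.707485)(449.2) + (0.098097)(-260.6) = 115.11 m.

ΔU = 115 m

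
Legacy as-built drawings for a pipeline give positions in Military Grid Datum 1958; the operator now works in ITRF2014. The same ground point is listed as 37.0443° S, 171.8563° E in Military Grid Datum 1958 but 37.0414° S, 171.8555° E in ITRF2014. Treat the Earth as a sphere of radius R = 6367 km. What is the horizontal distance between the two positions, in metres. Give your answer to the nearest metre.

Δφ = -37.0414° − -37.0443° = +0.0029°; Δλ = 171.8555° − 171.8563° = -0.0008°.
1° along a meridian = πR/180 = 111125 m.
ΔN = Δφ × 111125 = 322.3 m; ΔE = Δλ × 111125 × cos(-37.0443°) = -0.0008 × 111125 × 0.798170 = -71.0 m.
Distance = √(ΔE² + ΔN²) = √((-71.0)² + 322.3²) = 330.0 m.

330 m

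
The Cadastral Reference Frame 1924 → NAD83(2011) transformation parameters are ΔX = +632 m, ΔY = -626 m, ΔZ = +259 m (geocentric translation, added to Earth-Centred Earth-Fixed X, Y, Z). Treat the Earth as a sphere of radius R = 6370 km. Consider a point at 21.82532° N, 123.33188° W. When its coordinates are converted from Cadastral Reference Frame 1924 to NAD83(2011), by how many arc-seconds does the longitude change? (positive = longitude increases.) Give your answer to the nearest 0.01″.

sin φ = 0.371778, cos φ = 0.928322, sin λ = -0.835502, cos λ = -0.549488.
East component: ΔE = −sin λ·ΔX + cos λ·ΔY = −(-0.835502)(632) + (-0.549488)(-626) = 872.02 m.
1° of latitude spans πR/180 = 111177 m; at latitude φ, 1° of longitude spans that × cos φ = 103208.5 m, so Δλ = 872.02 / 103208.5 × 3600 = 30.417″.

Δλ = 30.42″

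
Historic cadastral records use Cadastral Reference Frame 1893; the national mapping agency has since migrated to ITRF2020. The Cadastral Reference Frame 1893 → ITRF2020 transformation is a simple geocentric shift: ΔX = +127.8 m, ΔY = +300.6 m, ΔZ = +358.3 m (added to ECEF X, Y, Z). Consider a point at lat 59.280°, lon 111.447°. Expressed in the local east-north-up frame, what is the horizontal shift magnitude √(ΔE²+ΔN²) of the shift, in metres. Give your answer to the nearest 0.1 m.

At φ = 59.280°, λ = 111.447°: sin φ = 0.859674, cos φ = 0.510843, sin λ = 0.930756, cos λ = -0.365640.
ΔE = −sin λ·ΔX + cos λ·ΔY = −(0.930756)·(127.8) + (-0.365640)·(300.6) = -228.86 m.
ΔN = −sin φ cos λ·ΔX − sin φ sin λ·ΔY + cos φ·ΔZ = −(0.859674)(-0.365640)(127.8) − (0.859674)(0.930756)(300.6) + (0.510843)(358.3) = -17.32 m.
Horizontal magnitude = √(ΔE² + ΔN²) = √((-228.86)² + (-17.32)²) = 229.52 m.

229.5 m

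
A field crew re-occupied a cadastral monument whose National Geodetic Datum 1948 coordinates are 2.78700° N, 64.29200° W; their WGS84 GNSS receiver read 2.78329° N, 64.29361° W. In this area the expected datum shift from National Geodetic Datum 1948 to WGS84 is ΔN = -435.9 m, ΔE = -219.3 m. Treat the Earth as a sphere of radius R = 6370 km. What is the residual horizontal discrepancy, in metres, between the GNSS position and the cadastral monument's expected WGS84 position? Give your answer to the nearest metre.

Observed coordinate differences: Δφ = -0.00371°, Δλ = -0.00161°.
Converting to metres (1° lat = 111177 m, cos φ = 0.998817): observed ΔN = -412.5 m, observed ΔE = -178.8 m.
Subtracting the expected shift leaves a residual of -412.5 − (-435.9) = 23.4 m north and -178.8 − (-219.3) = 40.5 m east.
Residual distance = √(23.4² + 40.5²) = 46.8 m.

47 m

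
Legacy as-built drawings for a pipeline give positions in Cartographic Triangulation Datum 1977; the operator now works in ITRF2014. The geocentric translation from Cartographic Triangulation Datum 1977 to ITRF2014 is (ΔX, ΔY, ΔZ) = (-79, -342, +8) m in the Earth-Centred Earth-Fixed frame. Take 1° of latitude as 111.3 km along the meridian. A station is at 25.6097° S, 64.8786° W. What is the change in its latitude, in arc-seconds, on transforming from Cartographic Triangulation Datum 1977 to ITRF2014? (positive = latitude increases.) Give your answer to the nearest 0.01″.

sin φ = -0.432238, cos φ = 0.901759, sin λ = -0.905410, cos λ = 0.424538.
North component: ΔN = −sin φ cos λ·ΔX − sin φ sin λ·ΔY + cos φ·ΔZ = −(-0.432238)(0.424538)(-79) − (-0.432238)(-0.905410)(-342) + (0.901759)(8) = 126.56 m.
1° of latitude spans 111300 m, so Δφ = 126.56 / 111300 × 3600 = 4.094″.

Δφ = 4.09″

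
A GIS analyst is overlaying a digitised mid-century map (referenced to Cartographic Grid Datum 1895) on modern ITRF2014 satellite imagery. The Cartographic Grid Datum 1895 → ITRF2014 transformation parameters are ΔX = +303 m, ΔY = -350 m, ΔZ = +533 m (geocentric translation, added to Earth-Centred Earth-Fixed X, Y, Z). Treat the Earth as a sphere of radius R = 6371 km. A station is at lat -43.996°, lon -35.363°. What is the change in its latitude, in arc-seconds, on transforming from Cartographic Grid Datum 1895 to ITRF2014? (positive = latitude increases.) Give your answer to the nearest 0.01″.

Δφ = 22.53″

sin φ = -0.694608, cos φ = 0.719388, sin λ = -0.578755, cos λ = 0.815502.
North component: ΔN = −sin φ cos λ·ΔX − sin φ sin λ·ΔY + cos φ·ΔZ = −(-0.694608)(0.815502)(303) − (-0.694608)(-0.578755)(-350) + (0.719388)(533) = 695.77 m.
1° of latitude spans πR/180 = 111195 m, so Δφ = 695.77 / 111195 × 3600 = 22.526″.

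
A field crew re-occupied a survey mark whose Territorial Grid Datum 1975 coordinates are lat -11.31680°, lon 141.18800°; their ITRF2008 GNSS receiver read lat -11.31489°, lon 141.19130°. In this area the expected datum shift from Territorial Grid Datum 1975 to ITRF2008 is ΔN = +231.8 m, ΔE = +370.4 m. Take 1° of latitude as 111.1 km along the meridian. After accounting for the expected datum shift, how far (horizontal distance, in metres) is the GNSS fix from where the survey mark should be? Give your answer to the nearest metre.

22 m

Observed coordinate differences: Δφ = +0.00191°, Δλ = +0.00330°.
Converting to metres (1° lat = 111100 m, cos φ = 0.980557): observed ΔN = 212.2 m, observed ΔE = 359.5 m.
Subtracting the expected shift leaves a residual of 212.2 − (231.8) = -19.6 m north and 359.5 − (370.4) = -10.9 m east.
Residual distance = √((-19.6)² + (-10.9)²) = 22.4 m.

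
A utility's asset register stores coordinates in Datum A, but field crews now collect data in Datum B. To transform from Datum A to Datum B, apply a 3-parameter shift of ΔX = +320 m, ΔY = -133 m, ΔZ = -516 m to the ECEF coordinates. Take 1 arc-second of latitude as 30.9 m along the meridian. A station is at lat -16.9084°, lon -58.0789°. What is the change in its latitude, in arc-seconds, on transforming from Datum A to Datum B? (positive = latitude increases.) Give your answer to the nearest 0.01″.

Δφ = -13.32″

sin φ = -0.290842, cos φ = 0.956771, sin λ = -0.848777, cos λ = 0.528751.
North component: ΔN = −sin φ cos λ·ΔX − sin φ sin λ·ΔY + cos φ·ΔZ = −(-0.290842)(0.528751)(320) − (-0.290842)(-0.848777)(-133) + (0.956771)(-516) = -411.65 m.
1° of latitude spans 3600 × 30.90 = 111240 m, so Δφ = -411.65 / 111240 × 3600 = -13.322″.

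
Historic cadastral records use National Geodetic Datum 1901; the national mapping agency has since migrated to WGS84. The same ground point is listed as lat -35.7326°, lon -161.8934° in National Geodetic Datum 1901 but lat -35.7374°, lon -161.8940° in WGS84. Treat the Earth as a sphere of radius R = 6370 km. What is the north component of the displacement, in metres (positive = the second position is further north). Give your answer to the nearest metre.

ΔN = -534 m

Δφ = -35.7374° − -35.7326° = -0.0048°; Δλ = -161.8940° − -161.8934° = -0.0006°.
1° along a meridian = πR/180 = 111177 m.
ΔN = Δφ × 111177 = -533.7 m; ΔE = Δλ × 111177 × cos(-35.7326°) = -0.0006 × 111177 × 0.811751 = -54.1 m.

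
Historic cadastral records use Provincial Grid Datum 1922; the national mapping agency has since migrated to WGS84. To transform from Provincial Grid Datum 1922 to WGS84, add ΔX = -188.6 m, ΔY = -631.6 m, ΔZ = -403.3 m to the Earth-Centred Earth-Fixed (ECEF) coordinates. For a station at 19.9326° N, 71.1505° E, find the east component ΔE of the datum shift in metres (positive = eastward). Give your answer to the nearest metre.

ΔE = -26 m

At φ = 19.9326°, λ = 71.1505°: sin φ = 0.340914, cos φ = 0.940094, sin λ = 0.946370, cos λ = 0.323083.
ΔE = −sin λ·ΔX + cos λ·ΔY = −(0.946370)·(-188.6) + (0.323083)·(-631.6) = -25.57 m.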